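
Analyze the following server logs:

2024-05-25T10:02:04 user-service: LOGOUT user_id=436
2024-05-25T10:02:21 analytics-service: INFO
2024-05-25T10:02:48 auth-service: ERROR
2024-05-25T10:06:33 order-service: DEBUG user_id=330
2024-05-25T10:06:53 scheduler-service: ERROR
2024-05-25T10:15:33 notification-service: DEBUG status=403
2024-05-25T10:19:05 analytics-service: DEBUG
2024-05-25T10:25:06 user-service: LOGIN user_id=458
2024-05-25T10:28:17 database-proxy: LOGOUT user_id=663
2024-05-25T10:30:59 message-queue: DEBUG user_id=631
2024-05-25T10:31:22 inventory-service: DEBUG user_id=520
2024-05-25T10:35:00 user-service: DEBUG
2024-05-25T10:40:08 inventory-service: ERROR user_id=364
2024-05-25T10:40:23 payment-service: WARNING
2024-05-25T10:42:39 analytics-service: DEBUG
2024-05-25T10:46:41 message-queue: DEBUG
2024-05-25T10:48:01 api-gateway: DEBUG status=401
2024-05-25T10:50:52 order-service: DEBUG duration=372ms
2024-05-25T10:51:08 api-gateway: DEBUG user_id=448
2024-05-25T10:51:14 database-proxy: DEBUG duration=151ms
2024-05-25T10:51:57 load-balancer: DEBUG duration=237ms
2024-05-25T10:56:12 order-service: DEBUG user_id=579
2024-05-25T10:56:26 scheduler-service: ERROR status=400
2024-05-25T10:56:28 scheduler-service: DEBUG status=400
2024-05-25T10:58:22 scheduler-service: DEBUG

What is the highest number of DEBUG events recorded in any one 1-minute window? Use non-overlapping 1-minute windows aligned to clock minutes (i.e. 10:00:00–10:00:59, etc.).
3

To find the burst window:

1. Divide the log period into non-overlapping 1-minute windows starting at 10:00
2. Count DEBUG events in each window
3. Find the window with maximum count
4. Maximum events in a window: 3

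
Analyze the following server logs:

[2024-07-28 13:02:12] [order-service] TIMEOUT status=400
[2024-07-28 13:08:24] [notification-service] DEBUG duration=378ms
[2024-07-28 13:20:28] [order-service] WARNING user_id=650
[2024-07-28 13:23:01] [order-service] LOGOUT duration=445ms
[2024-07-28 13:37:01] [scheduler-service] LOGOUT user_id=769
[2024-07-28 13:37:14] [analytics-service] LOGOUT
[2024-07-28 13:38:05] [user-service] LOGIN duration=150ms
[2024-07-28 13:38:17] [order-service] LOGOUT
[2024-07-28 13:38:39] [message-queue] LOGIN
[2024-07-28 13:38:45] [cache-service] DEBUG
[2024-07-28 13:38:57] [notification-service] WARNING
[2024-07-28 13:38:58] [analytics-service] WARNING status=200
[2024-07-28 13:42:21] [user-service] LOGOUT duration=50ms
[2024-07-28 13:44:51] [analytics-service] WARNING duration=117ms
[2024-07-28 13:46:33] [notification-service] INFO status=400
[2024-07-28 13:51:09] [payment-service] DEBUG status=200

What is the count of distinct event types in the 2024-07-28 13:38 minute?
4

To count unique event types:

1. Filter events in the minute starting at 2024-07-28 13:38
2. Extract event types from matching entries
3. Count unique types: 4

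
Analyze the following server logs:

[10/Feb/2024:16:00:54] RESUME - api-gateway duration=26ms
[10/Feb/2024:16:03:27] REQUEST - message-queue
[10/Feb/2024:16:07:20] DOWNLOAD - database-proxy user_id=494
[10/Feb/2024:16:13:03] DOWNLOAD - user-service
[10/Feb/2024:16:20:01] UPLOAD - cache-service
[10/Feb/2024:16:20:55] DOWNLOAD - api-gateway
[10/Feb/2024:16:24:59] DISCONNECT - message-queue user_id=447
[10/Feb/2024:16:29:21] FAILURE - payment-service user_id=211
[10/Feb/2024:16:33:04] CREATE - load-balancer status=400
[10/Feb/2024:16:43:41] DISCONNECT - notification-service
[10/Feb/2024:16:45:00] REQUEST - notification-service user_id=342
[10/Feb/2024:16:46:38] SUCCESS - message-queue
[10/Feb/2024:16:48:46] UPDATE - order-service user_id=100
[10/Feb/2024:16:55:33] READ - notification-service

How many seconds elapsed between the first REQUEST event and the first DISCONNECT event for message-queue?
1292

To find the time between events:

1. Locate the first REQUEST event for message-queue: 10/Feb/2024:16:03:27
2. Locate the first DISCONNECT event for message-queue: 10/Feb/2024:16:24:59
3. Calculate the difference: 10/Feb/2024:16:24:59 - 10/Feb/2024:16:03:27 = 1292 seconds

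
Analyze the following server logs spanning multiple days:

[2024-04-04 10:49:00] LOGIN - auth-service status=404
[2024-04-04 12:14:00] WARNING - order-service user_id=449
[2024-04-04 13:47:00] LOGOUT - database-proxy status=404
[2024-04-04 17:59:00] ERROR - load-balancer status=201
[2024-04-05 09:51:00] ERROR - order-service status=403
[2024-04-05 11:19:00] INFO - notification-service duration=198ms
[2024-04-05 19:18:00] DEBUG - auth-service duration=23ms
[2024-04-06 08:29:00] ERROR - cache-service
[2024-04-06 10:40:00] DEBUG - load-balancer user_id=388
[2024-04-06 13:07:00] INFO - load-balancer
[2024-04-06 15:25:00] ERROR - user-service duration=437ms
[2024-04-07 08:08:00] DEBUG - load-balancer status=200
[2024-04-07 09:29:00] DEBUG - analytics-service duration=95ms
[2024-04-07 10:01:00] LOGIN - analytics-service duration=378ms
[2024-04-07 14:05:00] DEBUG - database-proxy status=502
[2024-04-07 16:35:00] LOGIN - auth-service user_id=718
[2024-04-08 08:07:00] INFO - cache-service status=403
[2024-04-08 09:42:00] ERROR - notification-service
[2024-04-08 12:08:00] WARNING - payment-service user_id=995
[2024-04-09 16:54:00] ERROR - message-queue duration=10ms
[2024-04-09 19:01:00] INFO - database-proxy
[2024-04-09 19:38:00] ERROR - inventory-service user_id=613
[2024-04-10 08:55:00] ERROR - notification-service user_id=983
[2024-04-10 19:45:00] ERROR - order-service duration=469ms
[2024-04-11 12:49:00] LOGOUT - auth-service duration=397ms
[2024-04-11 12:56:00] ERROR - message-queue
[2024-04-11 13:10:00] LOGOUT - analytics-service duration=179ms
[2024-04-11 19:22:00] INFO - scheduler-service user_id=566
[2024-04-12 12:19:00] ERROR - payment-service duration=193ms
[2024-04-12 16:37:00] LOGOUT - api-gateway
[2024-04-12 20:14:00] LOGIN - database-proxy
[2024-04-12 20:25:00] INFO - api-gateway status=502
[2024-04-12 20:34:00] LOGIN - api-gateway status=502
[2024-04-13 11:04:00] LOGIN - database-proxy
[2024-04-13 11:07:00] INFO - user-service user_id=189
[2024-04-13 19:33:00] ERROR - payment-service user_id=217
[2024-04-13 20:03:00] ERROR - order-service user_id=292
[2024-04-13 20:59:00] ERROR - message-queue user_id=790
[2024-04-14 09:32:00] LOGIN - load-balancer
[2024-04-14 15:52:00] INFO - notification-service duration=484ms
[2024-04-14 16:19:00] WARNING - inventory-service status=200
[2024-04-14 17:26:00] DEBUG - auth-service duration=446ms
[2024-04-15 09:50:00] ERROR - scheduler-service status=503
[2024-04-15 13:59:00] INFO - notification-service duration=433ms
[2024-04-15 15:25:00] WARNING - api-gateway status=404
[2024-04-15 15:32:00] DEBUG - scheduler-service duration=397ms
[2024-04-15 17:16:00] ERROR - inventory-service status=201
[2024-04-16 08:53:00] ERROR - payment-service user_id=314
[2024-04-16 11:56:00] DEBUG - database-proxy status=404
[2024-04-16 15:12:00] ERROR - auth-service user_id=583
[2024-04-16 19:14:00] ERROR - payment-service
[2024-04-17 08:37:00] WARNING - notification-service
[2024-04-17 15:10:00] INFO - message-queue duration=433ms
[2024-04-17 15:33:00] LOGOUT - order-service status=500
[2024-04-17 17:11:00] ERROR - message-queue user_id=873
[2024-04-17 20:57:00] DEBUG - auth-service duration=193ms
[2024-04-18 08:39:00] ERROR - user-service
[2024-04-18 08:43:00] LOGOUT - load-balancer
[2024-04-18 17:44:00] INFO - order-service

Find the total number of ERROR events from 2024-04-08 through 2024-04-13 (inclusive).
10

To filter by date range:

1. Date range: 2024-04-08 through 2024-04-13, both dates inclusive
2. Filter for ERROR events whose date falls in this range
3. Count matching events: 10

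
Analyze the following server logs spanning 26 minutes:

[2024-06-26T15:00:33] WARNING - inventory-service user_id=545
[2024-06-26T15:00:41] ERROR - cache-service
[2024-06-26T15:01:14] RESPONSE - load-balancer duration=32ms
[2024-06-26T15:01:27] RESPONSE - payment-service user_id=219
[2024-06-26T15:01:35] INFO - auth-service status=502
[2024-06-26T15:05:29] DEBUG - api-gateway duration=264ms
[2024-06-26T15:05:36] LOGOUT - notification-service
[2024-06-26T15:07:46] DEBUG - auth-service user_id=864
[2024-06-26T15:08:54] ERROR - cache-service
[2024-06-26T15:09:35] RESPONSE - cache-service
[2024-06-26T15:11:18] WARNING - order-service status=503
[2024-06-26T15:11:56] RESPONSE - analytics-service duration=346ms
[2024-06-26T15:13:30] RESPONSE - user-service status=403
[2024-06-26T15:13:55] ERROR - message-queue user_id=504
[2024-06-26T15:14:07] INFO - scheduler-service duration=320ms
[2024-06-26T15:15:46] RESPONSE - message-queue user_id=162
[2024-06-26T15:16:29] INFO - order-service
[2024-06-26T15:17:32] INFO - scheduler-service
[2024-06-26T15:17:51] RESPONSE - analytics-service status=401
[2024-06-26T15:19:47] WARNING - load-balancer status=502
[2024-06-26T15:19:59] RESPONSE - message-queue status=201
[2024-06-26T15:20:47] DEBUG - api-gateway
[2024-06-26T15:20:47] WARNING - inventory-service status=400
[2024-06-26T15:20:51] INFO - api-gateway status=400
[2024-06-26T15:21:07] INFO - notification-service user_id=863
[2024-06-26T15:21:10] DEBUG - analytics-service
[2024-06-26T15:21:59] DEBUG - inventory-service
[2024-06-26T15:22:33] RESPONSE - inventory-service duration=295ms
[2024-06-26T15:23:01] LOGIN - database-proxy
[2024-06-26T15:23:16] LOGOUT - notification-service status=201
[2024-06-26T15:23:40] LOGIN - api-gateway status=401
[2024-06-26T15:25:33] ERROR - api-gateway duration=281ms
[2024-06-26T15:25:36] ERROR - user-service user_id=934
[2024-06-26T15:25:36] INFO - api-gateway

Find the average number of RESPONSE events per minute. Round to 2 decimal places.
0.35

To calculate the rate:

1. Count total RESPONSE events: 9
2. Total time period: 26 minutes
3. Rate = 9 / 26 = 0.35 events per minute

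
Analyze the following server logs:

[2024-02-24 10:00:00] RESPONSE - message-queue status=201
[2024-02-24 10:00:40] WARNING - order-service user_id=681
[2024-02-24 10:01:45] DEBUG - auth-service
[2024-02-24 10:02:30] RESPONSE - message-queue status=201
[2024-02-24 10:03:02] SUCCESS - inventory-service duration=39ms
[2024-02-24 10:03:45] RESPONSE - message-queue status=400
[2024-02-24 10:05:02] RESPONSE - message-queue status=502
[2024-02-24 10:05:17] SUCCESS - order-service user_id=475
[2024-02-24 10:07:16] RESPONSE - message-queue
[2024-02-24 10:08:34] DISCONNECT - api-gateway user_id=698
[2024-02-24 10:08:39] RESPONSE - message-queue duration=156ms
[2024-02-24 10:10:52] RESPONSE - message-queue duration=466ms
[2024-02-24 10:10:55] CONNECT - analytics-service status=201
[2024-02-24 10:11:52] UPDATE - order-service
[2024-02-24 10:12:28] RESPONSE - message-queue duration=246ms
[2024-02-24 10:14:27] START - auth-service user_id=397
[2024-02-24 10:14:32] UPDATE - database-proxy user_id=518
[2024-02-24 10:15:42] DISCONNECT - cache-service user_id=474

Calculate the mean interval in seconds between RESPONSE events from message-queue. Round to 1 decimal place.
106.9

To calculate average interval:

1. Find all RESPONSE events for message-queue in order
2. Calculate time gaps between consecutive events
3. Compute mean of gaps: 748 / 7 = 106.9 seconds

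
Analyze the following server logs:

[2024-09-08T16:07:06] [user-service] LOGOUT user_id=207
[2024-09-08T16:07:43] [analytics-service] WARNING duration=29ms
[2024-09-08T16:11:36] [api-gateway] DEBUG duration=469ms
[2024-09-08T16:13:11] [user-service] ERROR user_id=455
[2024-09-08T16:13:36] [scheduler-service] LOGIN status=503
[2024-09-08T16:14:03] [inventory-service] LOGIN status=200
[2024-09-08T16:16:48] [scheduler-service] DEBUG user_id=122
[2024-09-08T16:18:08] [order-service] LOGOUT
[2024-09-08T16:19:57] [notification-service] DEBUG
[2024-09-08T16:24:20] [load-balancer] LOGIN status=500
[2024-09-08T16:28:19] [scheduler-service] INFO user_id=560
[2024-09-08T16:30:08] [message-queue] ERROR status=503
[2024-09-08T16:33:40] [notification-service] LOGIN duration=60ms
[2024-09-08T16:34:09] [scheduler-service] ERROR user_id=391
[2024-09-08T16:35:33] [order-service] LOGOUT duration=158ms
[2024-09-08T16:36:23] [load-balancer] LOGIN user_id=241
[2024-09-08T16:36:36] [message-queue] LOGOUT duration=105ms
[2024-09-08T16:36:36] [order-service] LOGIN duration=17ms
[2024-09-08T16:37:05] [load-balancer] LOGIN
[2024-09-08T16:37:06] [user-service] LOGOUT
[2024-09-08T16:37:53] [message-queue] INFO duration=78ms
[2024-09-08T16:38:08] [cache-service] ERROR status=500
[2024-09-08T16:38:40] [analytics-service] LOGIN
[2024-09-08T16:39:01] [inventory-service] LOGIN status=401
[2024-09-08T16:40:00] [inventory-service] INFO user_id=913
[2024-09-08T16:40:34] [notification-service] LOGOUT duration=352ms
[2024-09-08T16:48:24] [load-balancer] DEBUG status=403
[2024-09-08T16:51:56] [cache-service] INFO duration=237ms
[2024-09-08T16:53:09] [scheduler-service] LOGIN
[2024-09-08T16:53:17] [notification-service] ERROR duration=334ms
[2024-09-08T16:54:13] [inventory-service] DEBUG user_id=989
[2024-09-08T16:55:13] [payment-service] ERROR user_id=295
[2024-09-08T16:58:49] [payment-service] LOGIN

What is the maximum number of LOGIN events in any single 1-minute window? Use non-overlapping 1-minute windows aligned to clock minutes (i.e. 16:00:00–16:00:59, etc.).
2

To find the burst window:

1. Divide the log period into non-overlapping 1-minute windows starting at 16:00
2. Count LOGIN events in each window
3. Find the window with maximum count
4. Maximum events in a window: 2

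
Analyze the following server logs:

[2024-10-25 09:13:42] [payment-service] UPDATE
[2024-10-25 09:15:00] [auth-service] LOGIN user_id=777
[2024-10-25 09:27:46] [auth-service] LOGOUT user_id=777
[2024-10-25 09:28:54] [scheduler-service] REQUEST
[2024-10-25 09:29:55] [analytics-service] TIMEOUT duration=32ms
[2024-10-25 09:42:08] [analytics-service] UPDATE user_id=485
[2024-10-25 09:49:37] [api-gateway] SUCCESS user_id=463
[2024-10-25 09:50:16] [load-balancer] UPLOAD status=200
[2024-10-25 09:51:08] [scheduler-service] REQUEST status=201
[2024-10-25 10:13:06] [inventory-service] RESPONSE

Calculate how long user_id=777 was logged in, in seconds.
766

To calculate session duration:

1. Find LOGIN event for user_id=777: 2024-10-25 09:15:00
2. Find LOGOUT event for user_id=777: 2024-10-25 09:27:46
3. Session duration: 2024-10-25 09:27:46 - 2024-10-25 09:15:00 = 766 seconds (12 minutes)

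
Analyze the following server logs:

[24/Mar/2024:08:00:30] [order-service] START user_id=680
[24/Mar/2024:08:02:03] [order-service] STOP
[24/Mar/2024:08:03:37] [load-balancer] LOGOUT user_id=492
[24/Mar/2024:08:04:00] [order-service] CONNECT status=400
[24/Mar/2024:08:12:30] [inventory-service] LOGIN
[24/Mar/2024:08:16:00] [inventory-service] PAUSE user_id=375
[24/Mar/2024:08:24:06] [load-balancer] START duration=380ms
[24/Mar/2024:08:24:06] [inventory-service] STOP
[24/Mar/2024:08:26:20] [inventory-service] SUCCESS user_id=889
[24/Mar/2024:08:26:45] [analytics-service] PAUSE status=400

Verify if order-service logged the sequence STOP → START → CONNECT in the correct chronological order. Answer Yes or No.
No

To verify sequence order:

1. Find all events in sequence STOP → START → CONNECT for order-service
2. Extract their timestamps
3. Check if timestamps are in ascending order
4. Result: No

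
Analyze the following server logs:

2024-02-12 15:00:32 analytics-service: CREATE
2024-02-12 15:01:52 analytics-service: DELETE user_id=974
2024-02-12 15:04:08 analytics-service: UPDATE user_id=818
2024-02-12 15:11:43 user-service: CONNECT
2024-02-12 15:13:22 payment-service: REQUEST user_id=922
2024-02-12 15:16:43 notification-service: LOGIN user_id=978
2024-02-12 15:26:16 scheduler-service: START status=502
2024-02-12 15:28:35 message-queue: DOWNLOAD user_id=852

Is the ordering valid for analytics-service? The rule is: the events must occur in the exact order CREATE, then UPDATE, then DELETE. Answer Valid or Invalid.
Invalid

To validate ordering:

1. Required order: CREATE → UPDATE → DELETE
2. Rule: the events must occur in the exact order CREATE, then UPDATE, then DELETE
3. Check actual order of events for analytics-service
4. Result: Invalid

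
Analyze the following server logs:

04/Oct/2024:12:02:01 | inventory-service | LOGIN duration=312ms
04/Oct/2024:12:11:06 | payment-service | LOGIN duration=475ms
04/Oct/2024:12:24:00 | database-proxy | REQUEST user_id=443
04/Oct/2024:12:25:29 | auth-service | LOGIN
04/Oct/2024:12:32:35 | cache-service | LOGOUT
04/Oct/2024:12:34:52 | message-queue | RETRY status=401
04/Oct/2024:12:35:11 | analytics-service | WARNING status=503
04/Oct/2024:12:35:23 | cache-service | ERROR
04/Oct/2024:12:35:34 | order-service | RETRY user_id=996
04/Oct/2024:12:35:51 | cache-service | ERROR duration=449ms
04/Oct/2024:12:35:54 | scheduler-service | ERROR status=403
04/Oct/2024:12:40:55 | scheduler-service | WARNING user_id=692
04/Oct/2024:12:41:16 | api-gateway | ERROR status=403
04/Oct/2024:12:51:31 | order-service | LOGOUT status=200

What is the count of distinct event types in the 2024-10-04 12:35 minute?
3

To count unique event types:

1. Filter events in the minute starting at 2024-10-04 12:35
2. Extract event types from matching entries
3. Count unique types: 3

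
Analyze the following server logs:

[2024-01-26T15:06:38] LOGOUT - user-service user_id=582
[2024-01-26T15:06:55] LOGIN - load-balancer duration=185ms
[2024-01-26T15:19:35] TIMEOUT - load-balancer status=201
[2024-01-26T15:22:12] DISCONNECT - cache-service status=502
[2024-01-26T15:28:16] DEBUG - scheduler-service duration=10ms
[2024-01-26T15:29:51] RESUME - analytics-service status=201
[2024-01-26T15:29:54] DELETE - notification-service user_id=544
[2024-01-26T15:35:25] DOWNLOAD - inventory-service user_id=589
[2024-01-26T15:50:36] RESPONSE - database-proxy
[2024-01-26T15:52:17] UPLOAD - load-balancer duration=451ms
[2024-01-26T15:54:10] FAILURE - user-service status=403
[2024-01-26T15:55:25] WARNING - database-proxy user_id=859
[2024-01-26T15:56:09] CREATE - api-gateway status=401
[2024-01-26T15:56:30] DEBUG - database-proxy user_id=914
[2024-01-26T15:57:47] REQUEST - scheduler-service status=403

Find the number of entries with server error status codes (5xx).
1

To find matching entries:

1. Pattern to match: server error status codes (5xx)
2. Scan each log entry for the pattern
3. Count matches: 1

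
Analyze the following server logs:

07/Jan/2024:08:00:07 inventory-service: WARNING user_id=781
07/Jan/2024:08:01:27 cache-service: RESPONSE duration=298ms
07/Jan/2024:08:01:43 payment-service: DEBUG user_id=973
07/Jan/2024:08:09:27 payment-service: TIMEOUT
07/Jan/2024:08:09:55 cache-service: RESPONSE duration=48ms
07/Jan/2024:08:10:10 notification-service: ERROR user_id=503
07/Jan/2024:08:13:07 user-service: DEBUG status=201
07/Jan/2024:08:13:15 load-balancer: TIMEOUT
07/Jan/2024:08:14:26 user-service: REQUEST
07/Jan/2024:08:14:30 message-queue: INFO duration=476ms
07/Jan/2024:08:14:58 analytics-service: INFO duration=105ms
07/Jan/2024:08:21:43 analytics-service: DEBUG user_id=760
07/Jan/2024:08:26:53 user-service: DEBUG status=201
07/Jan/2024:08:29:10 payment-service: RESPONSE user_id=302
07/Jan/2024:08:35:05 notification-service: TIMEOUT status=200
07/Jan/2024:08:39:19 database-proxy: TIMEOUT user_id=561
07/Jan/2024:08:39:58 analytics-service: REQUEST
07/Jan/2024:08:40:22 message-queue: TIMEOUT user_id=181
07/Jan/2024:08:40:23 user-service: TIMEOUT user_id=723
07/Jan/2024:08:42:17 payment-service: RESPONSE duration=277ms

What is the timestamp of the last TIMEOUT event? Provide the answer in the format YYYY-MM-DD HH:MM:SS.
2024-01-07 08:40:23

To find the last event:

1. Filter for all TIMEOUT events
2. Sort by timestamp
3. Select the last one
4. Timestamp: 2024-01-07 08:40:23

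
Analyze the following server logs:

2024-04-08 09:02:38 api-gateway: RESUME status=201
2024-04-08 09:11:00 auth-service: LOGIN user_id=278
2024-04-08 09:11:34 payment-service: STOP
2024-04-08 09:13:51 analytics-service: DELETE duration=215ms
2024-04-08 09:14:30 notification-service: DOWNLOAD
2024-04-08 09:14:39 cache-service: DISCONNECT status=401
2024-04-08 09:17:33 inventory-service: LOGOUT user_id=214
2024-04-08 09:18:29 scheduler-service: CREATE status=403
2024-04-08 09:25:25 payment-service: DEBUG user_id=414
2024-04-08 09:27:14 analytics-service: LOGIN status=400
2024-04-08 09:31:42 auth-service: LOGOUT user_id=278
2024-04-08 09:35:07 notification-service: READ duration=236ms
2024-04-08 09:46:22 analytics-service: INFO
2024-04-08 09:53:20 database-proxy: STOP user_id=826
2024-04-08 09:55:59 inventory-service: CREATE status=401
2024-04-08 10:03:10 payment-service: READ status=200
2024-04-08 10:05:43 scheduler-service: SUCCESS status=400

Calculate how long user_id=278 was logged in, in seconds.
1242

To calculate session duration:

1. Find LOGIN event for user_id=278: 2024-04-08 09:11:00
2. Find LOGOUT event for user_id=278: 2024-04-08 09:31:42
3. Session duration: 2024-04-08 09:31:42 - 2024-04-08 09:11:00 = 1242 seconds (20 minutes)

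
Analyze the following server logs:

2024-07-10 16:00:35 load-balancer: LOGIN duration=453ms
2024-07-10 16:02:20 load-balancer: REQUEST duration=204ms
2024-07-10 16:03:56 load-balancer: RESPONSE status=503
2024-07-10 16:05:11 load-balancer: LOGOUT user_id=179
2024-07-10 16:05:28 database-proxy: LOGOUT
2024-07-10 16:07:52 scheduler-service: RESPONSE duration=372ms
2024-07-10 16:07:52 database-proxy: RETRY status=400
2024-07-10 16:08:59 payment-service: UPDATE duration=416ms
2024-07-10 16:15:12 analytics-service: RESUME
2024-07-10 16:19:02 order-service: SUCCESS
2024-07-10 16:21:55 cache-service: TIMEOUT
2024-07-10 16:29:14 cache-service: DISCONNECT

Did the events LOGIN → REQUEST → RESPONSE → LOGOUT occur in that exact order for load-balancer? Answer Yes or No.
Yes

To verify sequence order:

1. Find all events in sequence LOGIN → REQUEST → RESPONSE → LOGOUT for load-balancer
2. Extract their timestamps
3. Check if timestamps are in ascending order
4. Result: Yes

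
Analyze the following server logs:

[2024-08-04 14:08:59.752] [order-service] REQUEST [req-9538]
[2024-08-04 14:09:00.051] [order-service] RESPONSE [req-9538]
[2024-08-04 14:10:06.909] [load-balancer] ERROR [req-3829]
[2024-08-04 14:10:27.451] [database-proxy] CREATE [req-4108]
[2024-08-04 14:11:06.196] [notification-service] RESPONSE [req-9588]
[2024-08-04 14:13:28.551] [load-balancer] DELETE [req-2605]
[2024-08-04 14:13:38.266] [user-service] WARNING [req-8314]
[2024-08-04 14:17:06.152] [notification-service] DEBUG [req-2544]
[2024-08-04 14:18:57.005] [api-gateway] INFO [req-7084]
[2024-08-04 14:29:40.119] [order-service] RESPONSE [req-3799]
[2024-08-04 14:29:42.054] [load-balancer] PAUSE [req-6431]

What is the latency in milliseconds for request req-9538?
299

To calculate latency:

1. Find REQUEST with id req-9538: 2024-08-04 14:08:59.752
2. Find RESPONSE with id req-9538: 2024-08-04 14:09:00.051
3. Latency: 2024-08-04 14:09:00.051 - 2024-08-04 14:08:59.752 = 299ms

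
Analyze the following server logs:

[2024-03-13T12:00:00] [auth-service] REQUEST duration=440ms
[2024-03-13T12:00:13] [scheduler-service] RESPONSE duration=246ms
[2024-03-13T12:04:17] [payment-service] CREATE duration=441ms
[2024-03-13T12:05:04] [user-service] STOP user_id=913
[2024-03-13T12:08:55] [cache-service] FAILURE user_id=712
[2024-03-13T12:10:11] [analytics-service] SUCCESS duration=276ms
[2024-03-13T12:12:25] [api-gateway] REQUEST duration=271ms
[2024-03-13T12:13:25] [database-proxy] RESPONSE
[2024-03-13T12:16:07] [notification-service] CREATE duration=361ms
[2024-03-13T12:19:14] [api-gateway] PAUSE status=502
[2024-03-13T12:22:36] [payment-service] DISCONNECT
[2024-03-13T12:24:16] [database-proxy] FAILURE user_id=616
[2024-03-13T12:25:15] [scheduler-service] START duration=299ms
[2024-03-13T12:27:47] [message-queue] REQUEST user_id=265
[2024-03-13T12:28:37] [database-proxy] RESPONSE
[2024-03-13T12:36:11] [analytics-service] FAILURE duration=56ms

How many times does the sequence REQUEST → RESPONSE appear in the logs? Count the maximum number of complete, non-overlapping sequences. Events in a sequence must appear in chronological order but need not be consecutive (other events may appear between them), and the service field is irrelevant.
3

To count sequences:

1. Look for pattern: REQUEST → RESPONSE
2. Greedily scan the log in chronological order, matching each sequence element in turn (ignoring service)
3. Each time the full pattern completes, increment the count and restart matching from the next event
4. Complete non-overlapping sequences found: 3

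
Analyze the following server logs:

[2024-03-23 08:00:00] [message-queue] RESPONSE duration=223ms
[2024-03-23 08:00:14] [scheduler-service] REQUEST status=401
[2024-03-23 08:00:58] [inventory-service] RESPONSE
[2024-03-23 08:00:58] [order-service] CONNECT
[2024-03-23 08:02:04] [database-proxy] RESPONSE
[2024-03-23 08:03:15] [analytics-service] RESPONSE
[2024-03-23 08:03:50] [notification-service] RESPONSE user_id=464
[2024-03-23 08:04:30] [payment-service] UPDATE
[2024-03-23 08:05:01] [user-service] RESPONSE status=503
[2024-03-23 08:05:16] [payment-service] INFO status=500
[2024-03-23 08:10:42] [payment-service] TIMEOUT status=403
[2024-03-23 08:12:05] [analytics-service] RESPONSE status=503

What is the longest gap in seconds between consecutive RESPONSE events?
424

To find the longest gap:

1. Extract all RESPONSE events in chronological order
2. Calculate time differences between consecutive events
3. Find the maximum difference
4. Longest gap: 424 seconds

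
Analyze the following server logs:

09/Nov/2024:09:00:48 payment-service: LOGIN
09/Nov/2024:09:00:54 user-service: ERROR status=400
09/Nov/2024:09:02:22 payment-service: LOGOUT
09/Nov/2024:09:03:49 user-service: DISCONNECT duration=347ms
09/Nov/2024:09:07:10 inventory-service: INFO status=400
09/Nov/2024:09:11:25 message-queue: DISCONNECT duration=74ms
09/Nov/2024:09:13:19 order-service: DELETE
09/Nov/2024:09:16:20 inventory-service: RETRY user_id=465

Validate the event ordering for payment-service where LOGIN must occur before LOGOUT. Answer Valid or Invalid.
Valid

To validate ordering:

1. Required order: LOGIN → LOGOUT
2. Rule: LOGIN must occur before LOGOUT
3. Check actual order of events for payment-service
4. Result: Valid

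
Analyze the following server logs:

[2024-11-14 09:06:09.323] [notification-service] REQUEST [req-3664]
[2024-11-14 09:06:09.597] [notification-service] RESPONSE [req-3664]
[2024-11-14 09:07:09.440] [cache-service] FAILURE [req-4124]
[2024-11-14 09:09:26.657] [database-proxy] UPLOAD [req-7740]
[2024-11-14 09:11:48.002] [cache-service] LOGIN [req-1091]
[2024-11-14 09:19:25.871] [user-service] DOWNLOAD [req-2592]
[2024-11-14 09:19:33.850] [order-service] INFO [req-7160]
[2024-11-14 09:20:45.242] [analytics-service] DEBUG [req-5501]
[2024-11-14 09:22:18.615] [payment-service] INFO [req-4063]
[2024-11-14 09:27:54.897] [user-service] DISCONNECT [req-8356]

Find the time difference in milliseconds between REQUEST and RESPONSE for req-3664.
274

To calculate latency:

1. Find REQUEST with id req-3664: 2024-11-14 09:06:09.323
2. Find RESPONSE with id req-3664: 2024-11-14 09:06:09.597
3. Latency: 2024-11-14 09:06:09.597 - 2024-11-14 09:06:09.323 = 274ms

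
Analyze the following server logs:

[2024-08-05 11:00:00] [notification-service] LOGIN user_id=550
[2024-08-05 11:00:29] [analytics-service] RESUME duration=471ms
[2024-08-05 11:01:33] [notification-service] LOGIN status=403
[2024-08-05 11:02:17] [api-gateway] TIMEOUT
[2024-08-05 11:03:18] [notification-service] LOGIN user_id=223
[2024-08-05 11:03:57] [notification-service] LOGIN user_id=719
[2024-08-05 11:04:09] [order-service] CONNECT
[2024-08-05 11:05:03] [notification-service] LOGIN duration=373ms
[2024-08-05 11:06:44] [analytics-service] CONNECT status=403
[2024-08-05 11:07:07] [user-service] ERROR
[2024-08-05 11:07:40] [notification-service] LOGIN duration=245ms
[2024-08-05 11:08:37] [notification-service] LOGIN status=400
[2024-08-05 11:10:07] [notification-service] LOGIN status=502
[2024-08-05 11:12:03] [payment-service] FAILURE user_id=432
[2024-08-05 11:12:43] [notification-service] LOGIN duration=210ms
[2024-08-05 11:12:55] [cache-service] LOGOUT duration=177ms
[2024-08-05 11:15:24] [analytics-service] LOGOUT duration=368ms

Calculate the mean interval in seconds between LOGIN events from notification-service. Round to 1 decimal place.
95.4

To calculate average interval:

1. Find all LOGIN events for notification-service in order
2. Calculate time gaps between consecutive events
3. Compute mean of gaps: 763 / 8 = 95.4 seconds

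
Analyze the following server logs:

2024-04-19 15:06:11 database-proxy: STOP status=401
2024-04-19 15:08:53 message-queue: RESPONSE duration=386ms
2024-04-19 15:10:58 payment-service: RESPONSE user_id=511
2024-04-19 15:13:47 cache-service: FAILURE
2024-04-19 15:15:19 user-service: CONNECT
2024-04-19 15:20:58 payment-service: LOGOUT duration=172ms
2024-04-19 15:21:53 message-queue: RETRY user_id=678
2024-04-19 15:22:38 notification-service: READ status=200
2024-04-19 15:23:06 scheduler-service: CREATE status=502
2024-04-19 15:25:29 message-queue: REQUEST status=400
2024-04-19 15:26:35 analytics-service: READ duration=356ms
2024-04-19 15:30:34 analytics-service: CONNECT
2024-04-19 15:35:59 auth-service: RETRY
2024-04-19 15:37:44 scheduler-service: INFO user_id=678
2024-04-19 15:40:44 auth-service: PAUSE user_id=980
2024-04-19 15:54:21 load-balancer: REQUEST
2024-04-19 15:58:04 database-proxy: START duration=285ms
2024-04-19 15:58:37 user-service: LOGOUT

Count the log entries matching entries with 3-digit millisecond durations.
4

To find matching entries:

1. Pattern to match: entries with 3-digit millisecond durations
2. Scan each log entry for the pattern
3. Count matches: 4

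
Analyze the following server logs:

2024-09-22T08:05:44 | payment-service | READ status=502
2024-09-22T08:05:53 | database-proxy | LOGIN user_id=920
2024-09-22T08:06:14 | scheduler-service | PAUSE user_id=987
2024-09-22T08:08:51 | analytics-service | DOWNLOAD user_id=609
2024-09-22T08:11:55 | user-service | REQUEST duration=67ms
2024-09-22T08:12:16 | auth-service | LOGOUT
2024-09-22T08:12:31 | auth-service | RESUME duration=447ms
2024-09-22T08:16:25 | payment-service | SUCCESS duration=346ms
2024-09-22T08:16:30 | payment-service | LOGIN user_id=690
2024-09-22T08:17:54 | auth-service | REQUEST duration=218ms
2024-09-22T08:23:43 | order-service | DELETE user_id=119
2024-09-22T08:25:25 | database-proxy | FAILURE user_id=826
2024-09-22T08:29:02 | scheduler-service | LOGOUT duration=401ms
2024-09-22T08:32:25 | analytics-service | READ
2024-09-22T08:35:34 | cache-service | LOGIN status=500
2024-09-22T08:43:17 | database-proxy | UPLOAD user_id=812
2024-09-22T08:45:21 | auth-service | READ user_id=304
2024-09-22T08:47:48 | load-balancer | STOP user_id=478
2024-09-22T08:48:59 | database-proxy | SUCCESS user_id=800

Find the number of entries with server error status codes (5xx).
2

To find matching entries:

1. Pattern to match: server error status codes (5xx)
2. Scan each log entry for the pattern
3. Count matches: 2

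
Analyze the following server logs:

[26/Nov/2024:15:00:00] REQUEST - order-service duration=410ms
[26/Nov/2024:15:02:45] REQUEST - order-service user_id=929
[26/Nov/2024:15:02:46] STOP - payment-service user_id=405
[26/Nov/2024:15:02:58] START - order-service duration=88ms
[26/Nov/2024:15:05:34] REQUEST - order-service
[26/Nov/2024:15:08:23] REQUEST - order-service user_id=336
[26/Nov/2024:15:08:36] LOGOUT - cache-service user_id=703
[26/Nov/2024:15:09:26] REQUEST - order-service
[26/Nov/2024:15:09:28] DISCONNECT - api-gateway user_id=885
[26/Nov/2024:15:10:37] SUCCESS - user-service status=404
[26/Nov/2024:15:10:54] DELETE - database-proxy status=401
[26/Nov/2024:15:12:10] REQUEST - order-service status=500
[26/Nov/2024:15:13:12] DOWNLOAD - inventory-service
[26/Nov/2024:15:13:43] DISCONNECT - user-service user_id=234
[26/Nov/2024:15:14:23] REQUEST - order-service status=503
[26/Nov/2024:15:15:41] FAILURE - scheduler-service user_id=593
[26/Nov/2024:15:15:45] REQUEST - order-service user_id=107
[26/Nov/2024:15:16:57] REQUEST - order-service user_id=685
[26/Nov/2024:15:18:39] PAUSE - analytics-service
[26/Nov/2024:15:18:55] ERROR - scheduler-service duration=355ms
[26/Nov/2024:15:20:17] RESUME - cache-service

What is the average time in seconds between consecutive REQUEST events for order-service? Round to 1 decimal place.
127.1

To calculate average interval:

1. Find all REQUEST events for order-service in order
2. Calculate time gaps between consecutive events
3. Compute mean of gaps: 1017 / 8 = 127.1 seconds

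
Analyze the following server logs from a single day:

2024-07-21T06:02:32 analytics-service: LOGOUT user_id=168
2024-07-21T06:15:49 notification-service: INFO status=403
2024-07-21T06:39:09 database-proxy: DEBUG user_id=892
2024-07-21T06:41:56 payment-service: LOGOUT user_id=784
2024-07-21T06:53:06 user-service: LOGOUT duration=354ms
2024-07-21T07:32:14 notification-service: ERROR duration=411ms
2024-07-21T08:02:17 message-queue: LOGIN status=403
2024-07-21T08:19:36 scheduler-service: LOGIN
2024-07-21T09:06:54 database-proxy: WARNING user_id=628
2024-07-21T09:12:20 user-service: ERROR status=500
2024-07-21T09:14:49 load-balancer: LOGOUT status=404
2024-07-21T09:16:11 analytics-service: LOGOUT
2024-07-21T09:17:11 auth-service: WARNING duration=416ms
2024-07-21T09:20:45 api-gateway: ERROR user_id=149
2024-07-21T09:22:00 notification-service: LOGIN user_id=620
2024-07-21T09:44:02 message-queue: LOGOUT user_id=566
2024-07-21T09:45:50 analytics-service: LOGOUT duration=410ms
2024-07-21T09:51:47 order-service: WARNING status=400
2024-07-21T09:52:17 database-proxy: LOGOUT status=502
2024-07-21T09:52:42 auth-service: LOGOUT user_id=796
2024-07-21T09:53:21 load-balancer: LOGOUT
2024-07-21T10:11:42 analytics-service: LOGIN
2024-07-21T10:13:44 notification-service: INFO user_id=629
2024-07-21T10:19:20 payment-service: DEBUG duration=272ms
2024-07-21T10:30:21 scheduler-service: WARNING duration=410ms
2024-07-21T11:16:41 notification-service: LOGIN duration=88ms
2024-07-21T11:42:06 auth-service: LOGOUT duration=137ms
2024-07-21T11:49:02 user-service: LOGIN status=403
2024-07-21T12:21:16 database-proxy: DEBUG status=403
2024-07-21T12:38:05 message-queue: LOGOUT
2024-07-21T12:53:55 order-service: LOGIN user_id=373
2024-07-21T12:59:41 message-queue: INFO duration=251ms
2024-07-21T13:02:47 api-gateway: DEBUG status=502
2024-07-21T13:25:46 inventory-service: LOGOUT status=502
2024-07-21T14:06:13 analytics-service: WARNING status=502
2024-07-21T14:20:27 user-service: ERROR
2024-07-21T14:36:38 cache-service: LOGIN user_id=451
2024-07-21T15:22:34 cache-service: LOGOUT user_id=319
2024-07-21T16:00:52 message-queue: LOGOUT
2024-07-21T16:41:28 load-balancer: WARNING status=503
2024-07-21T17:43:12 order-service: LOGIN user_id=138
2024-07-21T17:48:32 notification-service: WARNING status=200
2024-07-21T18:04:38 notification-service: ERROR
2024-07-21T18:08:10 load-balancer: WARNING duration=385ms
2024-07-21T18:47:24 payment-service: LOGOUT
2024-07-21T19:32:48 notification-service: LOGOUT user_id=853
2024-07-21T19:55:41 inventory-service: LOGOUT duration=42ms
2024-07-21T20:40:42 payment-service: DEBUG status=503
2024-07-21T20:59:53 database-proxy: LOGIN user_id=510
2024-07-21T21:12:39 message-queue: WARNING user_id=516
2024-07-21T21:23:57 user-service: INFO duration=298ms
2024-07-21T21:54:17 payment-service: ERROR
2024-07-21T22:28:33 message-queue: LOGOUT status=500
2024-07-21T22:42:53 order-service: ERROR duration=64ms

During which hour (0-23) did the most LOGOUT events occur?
9

To find the peak hour:

1. Group all LOGOUT events by hour
2. Count events in each hour
3. Find hour with maximum count
4. Peak hour: 9 (with 7 events)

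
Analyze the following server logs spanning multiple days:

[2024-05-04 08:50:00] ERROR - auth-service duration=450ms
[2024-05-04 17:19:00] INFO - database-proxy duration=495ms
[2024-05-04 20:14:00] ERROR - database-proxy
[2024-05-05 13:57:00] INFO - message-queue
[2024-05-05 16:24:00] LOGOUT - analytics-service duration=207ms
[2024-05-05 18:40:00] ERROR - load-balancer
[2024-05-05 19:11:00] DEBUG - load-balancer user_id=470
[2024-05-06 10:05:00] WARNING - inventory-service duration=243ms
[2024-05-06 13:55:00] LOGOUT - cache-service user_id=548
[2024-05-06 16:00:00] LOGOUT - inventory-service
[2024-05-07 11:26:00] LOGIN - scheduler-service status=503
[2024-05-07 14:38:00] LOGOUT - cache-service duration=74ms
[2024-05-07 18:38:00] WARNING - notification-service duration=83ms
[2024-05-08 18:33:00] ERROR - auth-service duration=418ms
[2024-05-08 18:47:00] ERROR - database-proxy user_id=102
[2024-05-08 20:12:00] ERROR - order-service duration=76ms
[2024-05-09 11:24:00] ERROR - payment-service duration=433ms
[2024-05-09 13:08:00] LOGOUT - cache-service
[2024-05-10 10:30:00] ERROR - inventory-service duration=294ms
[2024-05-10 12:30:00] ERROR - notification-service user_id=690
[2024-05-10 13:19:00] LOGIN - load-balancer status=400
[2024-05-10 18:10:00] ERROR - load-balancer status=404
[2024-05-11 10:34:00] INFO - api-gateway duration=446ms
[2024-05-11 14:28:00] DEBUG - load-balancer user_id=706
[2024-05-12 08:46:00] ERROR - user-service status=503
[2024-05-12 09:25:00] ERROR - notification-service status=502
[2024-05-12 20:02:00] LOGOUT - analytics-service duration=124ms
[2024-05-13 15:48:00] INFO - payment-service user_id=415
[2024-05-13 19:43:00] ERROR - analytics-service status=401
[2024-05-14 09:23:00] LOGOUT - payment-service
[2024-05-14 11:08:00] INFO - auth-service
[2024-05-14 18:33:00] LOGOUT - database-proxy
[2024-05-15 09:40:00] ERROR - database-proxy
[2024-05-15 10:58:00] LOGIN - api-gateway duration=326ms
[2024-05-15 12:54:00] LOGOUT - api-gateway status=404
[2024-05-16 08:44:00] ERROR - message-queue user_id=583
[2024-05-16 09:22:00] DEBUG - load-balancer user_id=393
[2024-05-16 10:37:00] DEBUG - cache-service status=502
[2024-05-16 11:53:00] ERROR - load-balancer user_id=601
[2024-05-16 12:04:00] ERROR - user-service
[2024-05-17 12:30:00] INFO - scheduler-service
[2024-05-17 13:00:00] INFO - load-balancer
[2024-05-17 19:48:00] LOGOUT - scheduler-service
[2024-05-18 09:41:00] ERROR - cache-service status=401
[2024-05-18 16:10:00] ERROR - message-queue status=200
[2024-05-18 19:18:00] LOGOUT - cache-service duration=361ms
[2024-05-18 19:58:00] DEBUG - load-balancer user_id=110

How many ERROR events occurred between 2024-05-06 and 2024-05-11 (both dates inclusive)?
7

To filter by date range:

1. Date range: 2024-05-06 through 2024-05-11, both dates inclusive
2. Filter for ERROR events whose date falls in this range
3. Count matching events: 7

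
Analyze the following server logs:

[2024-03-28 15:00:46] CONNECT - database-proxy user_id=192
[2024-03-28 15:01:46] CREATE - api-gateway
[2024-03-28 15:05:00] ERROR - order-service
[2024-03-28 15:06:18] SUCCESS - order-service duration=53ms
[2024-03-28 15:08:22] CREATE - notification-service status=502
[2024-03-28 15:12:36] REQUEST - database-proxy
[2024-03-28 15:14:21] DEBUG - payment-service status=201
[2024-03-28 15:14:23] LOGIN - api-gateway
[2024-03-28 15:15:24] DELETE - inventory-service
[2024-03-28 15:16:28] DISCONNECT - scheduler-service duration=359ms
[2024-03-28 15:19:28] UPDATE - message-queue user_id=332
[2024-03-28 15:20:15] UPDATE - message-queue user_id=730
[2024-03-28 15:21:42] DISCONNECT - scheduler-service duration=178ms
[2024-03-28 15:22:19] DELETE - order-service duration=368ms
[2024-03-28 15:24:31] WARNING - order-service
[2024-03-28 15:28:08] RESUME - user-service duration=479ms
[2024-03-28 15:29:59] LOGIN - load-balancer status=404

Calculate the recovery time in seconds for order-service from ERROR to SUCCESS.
78

To calculate recovery time:

1. Find ERROR event for order-service: 2024-03-28 15:05:00
2. Find next SUCCESS event for order-service: 2024-03-28 15:06:18
3. Recovery time: 2024-03-28 15:06:18 - 2024-03-28 15:05:00 = 78 seconds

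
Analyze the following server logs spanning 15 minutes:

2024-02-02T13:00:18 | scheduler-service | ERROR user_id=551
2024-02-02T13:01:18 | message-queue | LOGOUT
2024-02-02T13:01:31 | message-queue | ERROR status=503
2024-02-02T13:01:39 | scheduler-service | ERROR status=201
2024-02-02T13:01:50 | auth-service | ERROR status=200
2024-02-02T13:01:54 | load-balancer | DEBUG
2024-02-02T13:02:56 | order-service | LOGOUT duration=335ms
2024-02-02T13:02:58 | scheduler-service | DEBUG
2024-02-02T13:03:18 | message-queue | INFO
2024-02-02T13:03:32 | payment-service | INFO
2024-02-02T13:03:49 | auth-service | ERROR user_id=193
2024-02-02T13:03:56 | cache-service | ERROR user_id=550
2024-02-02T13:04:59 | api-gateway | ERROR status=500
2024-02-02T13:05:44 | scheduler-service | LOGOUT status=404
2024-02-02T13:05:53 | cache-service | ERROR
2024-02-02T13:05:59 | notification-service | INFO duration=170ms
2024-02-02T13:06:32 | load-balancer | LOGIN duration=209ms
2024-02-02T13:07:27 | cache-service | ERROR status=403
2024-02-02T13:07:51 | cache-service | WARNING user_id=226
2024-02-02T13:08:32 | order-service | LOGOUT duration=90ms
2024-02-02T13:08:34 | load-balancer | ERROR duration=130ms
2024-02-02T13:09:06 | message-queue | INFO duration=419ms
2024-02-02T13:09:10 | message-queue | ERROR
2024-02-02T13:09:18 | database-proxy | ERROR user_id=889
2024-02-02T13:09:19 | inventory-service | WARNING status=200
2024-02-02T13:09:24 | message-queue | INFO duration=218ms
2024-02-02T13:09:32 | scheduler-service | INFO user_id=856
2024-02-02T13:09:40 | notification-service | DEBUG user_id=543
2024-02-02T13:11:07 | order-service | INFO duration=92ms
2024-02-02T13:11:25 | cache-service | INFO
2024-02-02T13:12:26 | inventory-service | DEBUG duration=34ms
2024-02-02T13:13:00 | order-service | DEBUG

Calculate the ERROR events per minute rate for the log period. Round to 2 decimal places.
0.8

To calculate the rate:

1. Count total ERROR events: 12
2. Total time period: 15 minutes
3. Rate = 12 / 15 = 0.8 events per minute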